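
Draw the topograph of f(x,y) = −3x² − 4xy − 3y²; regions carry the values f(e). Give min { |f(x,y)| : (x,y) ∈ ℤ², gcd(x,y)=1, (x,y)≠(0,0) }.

translate: b→-2 (≡4 mod 6), so (3,4,3)→(3,-2,2)
flip: (3,-2,2)→(2,2,3)
reduced (well bottom): (2,2,3) with a≤c, −a<b≤a
well minimum |f| = |-2| = 2 (negative-definite)

2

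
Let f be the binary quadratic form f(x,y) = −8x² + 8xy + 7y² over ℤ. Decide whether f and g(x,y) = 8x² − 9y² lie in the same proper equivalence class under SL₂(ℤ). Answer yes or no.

D₁ = 288, D₂ = 288
river cycle of f (length 6): (7, 6, -9), (-9, 12, 4), (4, 12, -9), (-9, 6, 7), (7, 8, -8), (-8, 8, 7)
river cycle of g (length 2): (8, 16, -1), (-1, 16, 8)
cycles differ ⇒ inequivalent

no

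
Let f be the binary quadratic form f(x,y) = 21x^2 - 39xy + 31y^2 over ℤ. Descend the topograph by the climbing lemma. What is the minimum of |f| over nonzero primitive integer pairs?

translate: b→3 (≡-39 mod 42), so (21,-39,31)→(21,3,13)
flip: (21,3,13)→(13,-3,21)
reduced (well bottom): (13,-3,21) with a≤c, −a<b≤a
well minimum = a = 13

13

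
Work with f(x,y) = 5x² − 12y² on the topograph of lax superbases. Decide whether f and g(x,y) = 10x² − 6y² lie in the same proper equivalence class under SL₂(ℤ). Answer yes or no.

D₁ = 240, D₂ = 240
river cycle of f (length 6): (5, 10, -7), (-7, 4, 8), (8, 12, -3), (-3, 12, 8), (8, 4, -7), (-7, 10, 5)
river cycle of g (length 2): (-6, 12, 4), (4, 12, -6)
cycles differ ⇒ inequivalent

no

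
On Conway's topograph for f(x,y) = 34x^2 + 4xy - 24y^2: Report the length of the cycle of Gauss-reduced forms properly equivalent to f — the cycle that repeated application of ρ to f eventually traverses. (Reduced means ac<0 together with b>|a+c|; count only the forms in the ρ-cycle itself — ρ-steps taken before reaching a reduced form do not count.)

D = 3280, ⌊√D⌋ = 57
descent: ρ → (-24,44,14)  [lands on river]
river: ρ → (14,40,-30)
river: ρ → (-30,20,24)
river: ρ → (24,28,-26)
river: ρ → (-26,24,26)
river: ρ → (26,28,-24)
river: ρ → (-24,20,30)
river: ρ → (30,40,-14)
river: ρ → (-14,44,24)
river: ρ → (24,52,-6)
river: ρ → (-6,56,6)
river: ρ → (6,52,-24)
ρ-cycle length = 12 (tail of 1 descent step not counted)

12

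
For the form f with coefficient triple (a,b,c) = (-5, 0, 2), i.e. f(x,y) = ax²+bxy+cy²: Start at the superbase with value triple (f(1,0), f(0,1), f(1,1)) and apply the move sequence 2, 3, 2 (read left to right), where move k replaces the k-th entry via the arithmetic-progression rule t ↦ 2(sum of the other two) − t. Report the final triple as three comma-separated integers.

start (-5,2,-3) = (f(1,0),f(0,1),f(1,1))
replace slot 2: 2·((-5)+(-3)) − 2 = -18 → (-5,-18,-3)
replace slot 3: 2·((-5)+(-18)) − (-3) = -43 → (-5,-18,-43)
replace slot 2: 2·((-5)+(-43)) − (-18) = -78 → (-5,-78,-43)

-5,-78,-43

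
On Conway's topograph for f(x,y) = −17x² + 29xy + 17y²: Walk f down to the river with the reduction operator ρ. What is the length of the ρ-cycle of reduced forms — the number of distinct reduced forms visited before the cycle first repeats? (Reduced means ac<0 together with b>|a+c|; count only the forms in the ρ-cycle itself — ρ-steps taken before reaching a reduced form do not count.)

D = 1997, ⌊√D⌋ = 44
river: ρ → (17,39,-7)
river: ρ → (-7,31,37)
river: ρ → (37,43,-1)
river: ρ → (-1,43,37)
river: ρ → (37,31,-7)
river: ρ → (-7,39,17)
river: ρ → (17,29,-17)
river: ρ → (-17,39,7)
river: ρ → (7,31,-37)
river: ρ → (-37,43,1)
river: ρ → (1,43,-37)
river: ρ → (-37,31,7)
river: ρ → (7,39,-17)
river: ρ → (-17,29,17)
ρ-cycle length = 14 (tail of 0 descent steps not counted)

14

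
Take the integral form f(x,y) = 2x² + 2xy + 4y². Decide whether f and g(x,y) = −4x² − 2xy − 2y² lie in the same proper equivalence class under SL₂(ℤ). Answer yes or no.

D₁ = -28, D₂ = -28
f: reduced (well bottom): (2,2,4) with a≤c, −a<b≤a
g is negative-definite; reduce −g:
−g: flip: (4,2,2)→(2,-2,4)
−g: translate: b→2 (≡-2 mod 4), so (2,-2,4)→(2,2,4)
−g: reduced (well bottom): (2,2,4) with a≤c, −a<b≤a
flip sign back: reduced form of g is (-2,-2,-4)
reduced forms (2, 2, 4) vs (-2, -2, -4) ⇒ inequivalent

no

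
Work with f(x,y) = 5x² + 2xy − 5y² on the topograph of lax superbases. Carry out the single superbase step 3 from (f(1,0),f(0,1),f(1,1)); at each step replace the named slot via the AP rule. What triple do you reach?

start (5,-5,2) = (f(1,0),f(0,1),f(1,1))
replace slot 3: 2·(5+(-5)) − 2 = -2 → (5,-5,-2)

5,-5,-2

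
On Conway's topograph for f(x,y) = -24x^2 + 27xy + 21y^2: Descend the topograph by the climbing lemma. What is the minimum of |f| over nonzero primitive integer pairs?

river: ρ → (21,15,-30)
river: ρ → (-30,45,6)
river: ρ → (6,51,-6)
river: ρ → (-6,45,30)
river: ρ → (30,15,-21)
river: ρ → (-21,27,24)
river: ρ → (24,21,-24)
river: ρ → (-24,27,21)
closes: descent 0, river 8
min |a| on river = 6

6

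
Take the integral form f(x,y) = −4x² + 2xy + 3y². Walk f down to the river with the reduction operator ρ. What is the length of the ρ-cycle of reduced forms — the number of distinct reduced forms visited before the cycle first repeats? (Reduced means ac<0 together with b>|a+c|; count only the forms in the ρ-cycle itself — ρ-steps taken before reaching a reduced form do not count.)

D = 52, ⌊√D⌋ = 7
river: ρ → (3,4,-3)
river: ρ → (-3,2,4)
river: ρ → (4,6,-1)
river: ρ → (-1,6,4)
river: ρ → (4,2,-3)
river: ρ → (-3,4,3)
river: ρ → (3,2,-4)
river: ρ → (-4,6,1)
river: ρ → (1,6,-4)
river: ρ → (-4,2,3)
ρ-cycle length = 10 (tail of 0 descent steps not counted)

10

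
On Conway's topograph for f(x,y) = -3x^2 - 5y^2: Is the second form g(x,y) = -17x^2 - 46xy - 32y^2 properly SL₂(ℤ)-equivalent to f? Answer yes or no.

D₁ = -60, D₂ = -60
f is negative-definite; reduce −f:
−f: reduced (well bottom): (3,0,5) with a≤c, −a<b≤a
flip sign back: reduced form of f is (-3,0,-5)
g is negative-definite; reduce −g:
−g: translate: b→12 (≡46 mod 34), so (17,46,32)→(17,12,3)
−g: flip: (17,12,3)→(3,-12,17)
−g: translate: b→0 (≡-12 mod 6), so (3,-12,17)→(3,0,5)
−g: reduced (well bottom): (3,0,5) with a≤c, −a<b≤a
flip sign back: reduced form of g is (-3,0,-5)
reduced forms (-3, 0, -5) vs (-3, 0, -5) ⇒ equivalent

yes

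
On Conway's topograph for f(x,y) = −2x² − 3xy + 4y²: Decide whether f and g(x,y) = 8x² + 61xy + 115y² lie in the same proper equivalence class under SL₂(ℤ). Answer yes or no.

D₁ = 41, D₂ = 41
river cycle of f (length 10): (4, 3, -2), (-2, 5, 2), (2, 3, -4), (-4, 5, 1), (1, 5, -4), (-4, 3, 2), (2, 5, -2), (-2, 3, 4), (4, 5, -1), (-1, 5, 4)
river cycle of g (length 10): (-1, 5, 4), (4, 3, -2), (-2, 5, 2), (2, 3, -4), (-4, 5, 1), (1, 5, -4), (-4, 3, 2), (2, 5, -2), (-2, 3, 4), (4, 5, -1)
cycles coincide ⇒ equivalent

yes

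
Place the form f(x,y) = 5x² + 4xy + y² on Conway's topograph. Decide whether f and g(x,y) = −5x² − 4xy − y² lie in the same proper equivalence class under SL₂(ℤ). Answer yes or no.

D₁ = -4, D₂ = -4
f: flip: (5,4,1)→(1,-4,5)
f: translate: b→0 (≡-4 mod 2), so (1,-4,5)→(1,0,1)
f: reduced (well bottom): (1,0,1) with a≤c, −a<b≤a
g is negative-definite; reduce −g:
−g: flip: (5,4,1)→(1,-4,5)
−g: translate: b→0 (≡-4 mod 2), so (1,-4,5)→(1,0,1)
−g: reduced (well bottom): (1,0,1) with a≤c, −a<b≤a
flip sign back: reduced form of g is (-1,0,-1)
reduced forms (1, 0, 1) vs (-1, 0, -1) ⇒ inequivalent

no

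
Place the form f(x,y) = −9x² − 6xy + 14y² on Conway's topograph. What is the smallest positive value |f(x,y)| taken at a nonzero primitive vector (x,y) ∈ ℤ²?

descent: ρ → (14,6,-9)  [lands on river]
river: ρ → (-9,12,11)
river: ρ → (11,10,-10)
river: ρ → (-10,10,11)
river: ρ → (11,12,-9)
river: ρ → (-9,6,14)
river: ρ → (14,22,-1)
river: ρ → (-1,22,14)
closes: descent 1, river 8
min |a| on river = 1

1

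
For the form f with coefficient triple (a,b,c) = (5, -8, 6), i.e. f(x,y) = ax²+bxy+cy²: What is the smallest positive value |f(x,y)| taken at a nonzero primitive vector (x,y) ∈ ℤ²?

translate: b→2 (≡-8 mod 10), so (5,-8,6)→(5,2,3)
flip: (5,2,3)→(3,-2,5)
reduced (well bottom): (3,-2,5) with a≤c, −a<b≤a
well minimum = a = 3

3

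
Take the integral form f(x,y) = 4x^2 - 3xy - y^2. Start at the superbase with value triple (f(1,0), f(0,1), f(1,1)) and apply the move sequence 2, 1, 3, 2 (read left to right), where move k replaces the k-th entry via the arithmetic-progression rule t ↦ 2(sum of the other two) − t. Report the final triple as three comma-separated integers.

start (4,-1,0) = (f(1,0),f(0,1),f(1,1))
replace slot 2: 2·(4+0) − (-1) = 9 → (4,9,0)
replace slot 1: 2·(9+0) − 4 = 14 → (14,9,0)
replace slot 3: 2·(14+9) − 0 = 46 → (14,9,46)
replace slot 2: 2·(14+46) − 9 = 111 → (14,111,46)

14,111,46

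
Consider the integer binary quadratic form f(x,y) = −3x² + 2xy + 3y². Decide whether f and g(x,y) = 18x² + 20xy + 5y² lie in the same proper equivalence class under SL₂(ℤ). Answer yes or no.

D₁ = 40, D₂ = 40
river cycle of f (length 6): (3, 4, -2), (-2, 4, 3), (3, 2, -3), (-3, 4, 2), (2, 4, -3), (-3, 2, 3)
river cycle of g (length 6): (-2, 4, 3), (3, 2, -3), (-3, 4, 2), (2, 4, -3), (-3, 2, 3), (3, 4, -2)
cycles coincide ⇒ equivalent

yes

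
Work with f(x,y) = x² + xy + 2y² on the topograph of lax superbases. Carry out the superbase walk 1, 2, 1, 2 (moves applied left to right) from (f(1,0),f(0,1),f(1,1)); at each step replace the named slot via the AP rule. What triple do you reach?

start (1,2,4) = (f(1,0),f(0,1),f(1,1))
replace slot 1: 2·(2+4) − 1 = 11 → (11,2,4)
replace slot 2: 2·(11+4) − 2 = 28 → (11,28,4)
replace slot 1: 2·(28+4) − 11 = 53 → (53,28,4)
replace slot 2: 2·(53+4) − 28 = 86 → (53,86,4)

53,86,4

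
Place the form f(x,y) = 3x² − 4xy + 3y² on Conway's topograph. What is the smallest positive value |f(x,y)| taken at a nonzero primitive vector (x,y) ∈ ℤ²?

translate: b→2 (≡-4 mod 6), so (3,-4,3)→(3,2,2)
flip: (3,2,2)→(2,-2,3)
translate: b→2 (≡-2 mod 4), so (2,-2,3)→(2,2,3)
reduced (well bottom): (2,2,3) with a≤c, −a<b≤a
well minimum = a = 2

2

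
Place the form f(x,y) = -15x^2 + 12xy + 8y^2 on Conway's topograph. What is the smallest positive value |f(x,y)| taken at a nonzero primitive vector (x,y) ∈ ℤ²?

river: ρ → (8,20,-7)
river: ρ → (-7,22,5)
river: ρ → (5,18,-15)
river: ρ → (-15,12,8)
closes: descent 0, river 4
min |a| on river = 5

5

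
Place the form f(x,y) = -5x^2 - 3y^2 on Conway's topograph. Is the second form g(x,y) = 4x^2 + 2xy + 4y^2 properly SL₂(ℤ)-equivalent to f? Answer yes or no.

D₁ = -60, D₂ = -60
f is negative-definite; reduce −f:
−f: flip: (5,0,3)→(3,0,5)
−f: reduced (well bottom): (3,0,5) with a≤c, −a<b≤a
flip sign back: reduced form of f is (-3,0,-5)
g: reduced (well bottom): (4,2,4) with a≤c, −a<b≤a
reduced forms (-3, 0, -5) vs (4, 2, 4) ⇒ inequivalent

no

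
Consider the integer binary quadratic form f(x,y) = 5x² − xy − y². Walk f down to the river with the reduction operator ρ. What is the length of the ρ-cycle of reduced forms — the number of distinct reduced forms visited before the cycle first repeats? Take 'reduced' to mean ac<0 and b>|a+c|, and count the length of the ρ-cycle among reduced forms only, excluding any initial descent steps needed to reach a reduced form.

D = 21, ⌊√D⌋ = 4
descent: ρ → (-1,3,3)  [lands on river]
river: ρ → (3,3,-1)
ρ-cycle length = 2 (tail of 1 descent step not counted)

2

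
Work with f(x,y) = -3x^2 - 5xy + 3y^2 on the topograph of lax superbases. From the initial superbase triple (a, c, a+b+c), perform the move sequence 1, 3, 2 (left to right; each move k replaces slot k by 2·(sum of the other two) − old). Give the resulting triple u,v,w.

start (-3,3,-5) = (f(1,0),f(0,1),f(1,1))
replace slot 1: 2·(3+(-5)) − (-3) = -1 → (-1,3,-5)
replace slot 3: 2·((-1)+3) − (-5) = 9 → (-1,3,9)
replace slot 2: 2·((-1)+9) − 3 = 13 → (-1,13,9)

-1,13,9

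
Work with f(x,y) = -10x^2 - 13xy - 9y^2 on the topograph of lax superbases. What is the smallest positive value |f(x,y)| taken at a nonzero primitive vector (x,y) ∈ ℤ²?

translate: b→-7 (≡13 mod 20), so (10,13,9)→(10,-7,6)
flip: (10,-7,6)→(6,7,10)
translate: b→-5 (≡7 mod 12), so (6,7,10)→(6,-5,9)
reduced (well bottom): (6,-5,9) with a≤c, −a<b≤a
well minimum |f| = |-6| = 6 (negative-definite)

6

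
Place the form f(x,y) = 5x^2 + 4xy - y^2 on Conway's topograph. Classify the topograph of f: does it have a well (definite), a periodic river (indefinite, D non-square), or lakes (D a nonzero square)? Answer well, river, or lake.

D = b²−4ac = 4² − 4·5·(-1) = 36
D = 6² is a perfect square ⇒ form factors over ℤ ⇒ lakes

lake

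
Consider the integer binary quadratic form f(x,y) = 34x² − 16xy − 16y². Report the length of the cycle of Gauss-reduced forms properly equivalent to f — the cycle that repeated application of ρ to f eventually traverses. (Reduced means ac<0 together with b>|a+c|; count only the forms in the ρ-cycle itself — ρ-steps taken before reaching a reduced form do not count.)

D = 2432, ⌊√D⌋ = 49
descent: ρ → (-16,48,2)  [lands on river]
river: ρ → (2,48,-16)
ρ-cycle length = 2 (tail of 1 descent step not counted)

2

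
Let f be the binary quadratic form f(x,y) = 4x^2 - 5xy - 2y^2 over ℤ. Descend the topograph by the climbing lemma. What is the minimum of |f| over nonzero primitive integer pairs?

descent: ρ → (-2,5,4)  [lands on river]
river: ρ → (4,3,-3)
river: ρ → (-3,3,4)
river: ρ → (4,5,-2)
river: ρ → (-2,7,1)
river: ρ → (1,7,-2)
closes: descent 1, river 6
min |a| on river = 1

1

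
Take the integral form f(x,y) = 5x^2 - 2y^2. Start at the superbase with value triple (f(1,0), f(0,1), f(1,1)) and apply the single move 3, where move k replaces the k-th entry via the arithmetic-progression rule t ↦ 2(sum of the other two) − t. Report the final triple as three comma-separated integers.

start (5,-2,3) = (f(1,0),f(0,1),f(1,1))
replace slot 3: 2·(5+(-2)) − 3 = 3 → (5,-2,3)

5,-2,3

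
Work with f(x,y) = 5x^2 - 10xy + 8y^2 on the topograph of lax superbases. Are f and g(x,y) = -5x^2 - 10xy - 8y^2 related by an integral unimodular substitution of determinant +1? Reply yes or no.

D₁ = -60, D₂ = -60
f: translate: b→0 (≡-10 mod 10), so (5,-10,8)→(5,0,3)
f: flip: (5,0,3)→(3,0,5)
f: reduced (well bottom): (3,0,5) with a≤c, −a<b≤a
g is negative-definite; reduce −g:
−g: translate: b→0 (≡10 mod 10), so (5,10,8)→(5,0,3)
−g: flip: (5,0,3)→(3,0,5)
−g: reduced (well bottom): (3,0,5) with a≤c, −a<b≤a
flip sign back: reduced form of g is (-3,0,-5)
reduced forms (3, 0, 5) vs (-3, 0, -5) ⇒ inequivalent

no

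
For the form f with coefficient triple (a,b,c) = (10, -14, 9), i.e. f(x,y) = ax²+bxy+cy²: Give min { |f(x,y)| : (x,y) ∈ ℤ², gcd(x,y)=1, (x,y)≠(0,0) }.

translate: b→6 (≡-14 mod 20), so (10,-14,9)→(10,6,5)
flip: (10,6,5)→(5,-6,10)
translate: b→4 (≡-6 mod 10), so (5,-6,10)→(5,4,9)
reduced (well bottom): (5,4,9) with a≤c, −a<b≤a
well minimum = a = 5

5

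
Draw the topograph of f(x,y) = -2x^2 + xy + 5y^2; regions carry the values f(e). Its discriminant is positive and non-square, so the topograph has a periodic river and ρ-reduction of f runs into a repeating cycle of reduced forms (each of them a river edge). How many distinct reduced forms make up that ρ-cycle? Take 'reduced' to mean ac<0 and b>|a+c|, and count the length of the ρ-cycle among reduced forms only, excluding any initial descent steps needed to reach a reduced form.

D = 41, ⌊√D⌋ = 6
descent: ρ → (5,-1,-2)
descent: ρ → (-2,5,2)  [lands on river]
river: ρ → (2,3,-4)
river: ρ → (-4,5,1)
river: ρ → (1,5,-4)
river: ρ → (-4,3,2)
river: ρ → (2,5,-2)
river: ρ → (-2,3,4)
river: ρ → (4,5,-1)
river: ρ → (-1,5,4)
river: ρ → (4,3,-2)
ρ-cycle length = 10 (tail of 2 descent steps not counted)

10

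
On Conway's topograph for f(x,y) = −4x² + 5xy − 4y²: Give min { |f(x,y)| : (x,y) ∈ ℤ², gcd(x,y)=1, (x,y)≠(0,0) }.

translate: b→3 (≡-5 mod 8), so (4,-5,4)→(4,3,3)
flip: (4,3,3)→(3,-3,4)
translate: b→3 (≡-3 mod 6), so (3,-3,4)→(3,3,4)
reduced (well bottom): (3,3,4) with a≤c, −a<b≤a
well minimum |f| = |-3| = 3 (negative-definite)

3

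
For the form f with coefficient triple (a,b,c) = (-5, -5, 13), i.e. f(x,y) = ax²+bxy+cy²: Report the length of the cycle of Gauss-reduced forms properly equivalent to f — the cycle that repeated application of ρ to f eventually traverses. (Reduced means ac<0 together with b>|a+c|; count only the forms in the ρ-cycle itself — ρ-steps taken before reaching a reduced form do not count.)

D = 285, ⌊√D⌋ = 16
descent: ρ → (13,5,-5)
descent: ρ → (-5,15,3)  [lands on river]
river: ρ → (3,15,-5)
ρ-cycle length = 2 (tail of 2 descent steps not counted)

2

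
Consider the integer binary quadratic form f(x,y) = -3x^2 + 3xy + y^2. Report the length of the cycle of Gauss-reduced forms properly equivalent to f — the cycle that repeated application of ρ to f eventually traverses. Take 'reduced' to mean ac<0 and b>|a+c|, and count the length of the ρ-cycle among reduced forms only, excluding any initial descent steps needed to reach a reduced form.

D = 21, ⌊√D⌋ = 4
river: ρ → (1,3,-3)
river: ρ → (-3,3,1)
ρ-cycle length = 2 (tail of 0 descent steps not counted)

2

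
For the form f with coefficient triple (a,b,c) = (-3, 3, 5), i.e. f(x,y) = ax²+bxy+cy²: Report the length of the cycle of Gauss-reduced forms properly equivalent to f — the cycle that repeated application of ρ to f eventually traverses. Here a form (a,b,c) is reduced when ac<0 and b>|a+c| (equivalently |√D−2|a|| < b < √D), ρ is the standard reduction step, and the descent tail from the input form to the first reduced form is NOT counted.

D = 69, ⌊√D⌋ = 8
river: ρ → (5,7,-1)
river: ρ → (-1,7,5)
river: ρ → (5,3,-3)
river: ρ → (-3,3,5)
ρ-cycle length = 4 (tail of 0 descent steps not counted)

4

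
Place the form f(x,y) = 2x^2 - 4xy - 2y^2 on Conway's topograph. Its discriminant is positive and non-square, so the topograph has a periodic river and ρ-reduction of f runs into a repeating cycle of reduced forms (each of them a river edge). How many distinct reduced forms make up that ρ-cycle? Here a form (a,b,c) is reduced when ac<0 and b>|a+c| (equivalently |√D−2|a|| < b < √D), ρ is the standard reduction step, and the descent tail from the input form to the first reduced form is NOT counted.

D = 32, ⌊√D⌋ = 5
descent: ρ → (-2,4,2)  [lands on river]
river: ρ → (2,4,-2)
ρ-cycle length = 2 (tail of 1 descent step not counted)

2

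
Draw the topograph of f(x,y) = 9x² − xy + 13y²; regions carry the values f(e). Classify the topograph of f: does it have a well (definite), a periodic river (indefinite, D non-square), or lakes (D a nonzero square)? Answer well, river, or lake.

D = b²−4ac = (-1)² − 4·9·13 = -467
D < 0 ⇒ definite ⇒ every region one sign ⇒ single well

well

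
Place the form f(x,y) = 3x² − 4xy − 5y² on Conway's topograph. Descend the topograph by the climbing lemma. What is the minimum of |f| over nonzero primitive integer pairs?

descent: ρ → (-5,4,3)  [lands on river]
river: ρ → (3,8,-1)
river: ρ → (-1,8,3)
river: ρ → (3,4,-5)
river: ρ → (-5,6,2)
river: ρ → (2,6,-5)
closes: descent 1, river 6
min |a| on river = 1

1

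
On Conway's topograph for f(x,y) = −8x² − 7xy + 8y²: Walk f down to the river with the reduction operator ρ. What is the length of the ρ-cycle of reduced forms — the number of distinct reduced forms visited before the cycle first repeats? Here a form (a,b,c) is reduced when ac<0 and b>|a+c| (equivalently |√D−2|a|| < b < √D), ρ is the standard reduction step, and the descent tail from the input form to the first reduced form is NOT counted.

D = 305, ⌊√D⌋ = 17
descent: ρ → (8,7,-8)  [lands on river]
river: ρ → (-8,9,7)
river: ρ → (7,5,-10)
river: ρ → (-10,15,2)
river: ρ → (2,17,-2)
river: ρ → (-2,15,10)
river: ρ → (10,5,-7)
river: ρ → (-7,9,8)
ρ-cycle length = 8 (tail of 1 descent step not counted)

8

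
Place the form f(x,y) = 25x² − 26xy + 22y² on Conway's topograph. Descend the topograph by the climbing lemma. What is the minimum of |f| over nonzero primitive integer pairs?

translate: b→24 (≡-26 mod 50), so (25,-26,22)→(25,24,21)
flip: (25,24,21)→(21,-24,25)
translate: b→18 (≡-24 mod 42), so (21,-24,25)→(21,18,22)
reduced (well bottom): (21,18,22) with a≤c, −a<b≤a
well minimum = a = 21

21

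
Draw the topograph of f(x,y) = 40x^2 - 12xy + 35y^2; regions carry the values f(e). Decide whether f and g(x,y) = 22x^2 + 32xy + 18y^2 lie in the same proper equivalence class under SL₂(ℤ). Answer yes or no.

D₁ = -5456, D₂ = -560
discriminants differ ⇒ not SL₂(ℤ)-equivalent

no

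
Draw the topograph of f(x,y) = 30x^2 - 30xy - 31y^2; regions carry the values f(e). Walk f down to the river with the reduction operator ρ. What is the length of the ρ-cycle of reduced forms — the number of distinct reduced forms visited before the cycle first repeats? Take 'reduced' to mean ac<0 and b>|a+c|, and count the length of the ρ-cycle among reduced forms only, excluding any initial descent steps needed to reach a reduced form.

D = 4620, ⌊√D⌋ = 67
descent: ρ → (-31,30,30)  [lands on river]
river: ρ → (30,30,-31)
river: ρ → (-31,32,29)
river: ρ → (29,26,-34)
river: ρ → (-34,42,21)
river: ρ → (21,42,-34)
river: ρ → (-34,26,29)
river: ρ → (29,32,-31)
ρ-cycle length = 8 (tail of 1 descent step not counted)

8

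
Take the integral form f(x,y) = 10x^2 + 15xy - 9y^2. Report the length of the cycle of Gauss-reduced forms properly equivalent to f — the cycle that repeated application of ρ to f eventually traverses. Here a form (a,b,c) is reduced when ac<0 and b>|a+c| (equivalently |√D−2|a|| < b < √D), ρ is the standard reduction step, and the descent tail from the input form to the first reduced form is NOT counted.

D = 585, ⌊√D⌋ = 24
river: ρ → (-9,21,4)
river: ρ → (4,19,-14)
river: ρ → (-14,9,9)
river: ρ → (9,9,-14)
river: ρ → (-14,19,4)
river: ρ → (4,21,-9)
river: ρ → (-9,15,10)
river: ρ → (10,5,-14)
river: ρ → (-14,23,1)
river: ρ → (1,23,-14)
river: ρ → (-14,5,10)
river: ρ → (10,15,-9)
ρ-cycle length = 12 (tail of 0 descent steps not counted)

12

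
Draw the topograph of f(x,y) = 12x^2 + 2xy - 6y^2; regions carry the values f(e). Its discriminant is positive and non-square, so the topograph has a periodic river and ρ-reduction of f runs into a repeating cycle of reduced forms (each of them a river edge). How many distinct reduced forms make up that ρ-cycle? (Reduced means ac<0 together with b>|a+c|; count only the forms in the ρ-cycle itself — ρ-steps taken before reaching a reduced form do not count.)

D = 292, ⌊√D⌋ = 17
descent: ρ → (-6,10,8)  [lands on river]
river: ρ → (8,6,-8)
river: ρ → (-8,10,6)
river: ρ → (6,14,-4)
river: ρ → (-4,10,12)
river: ρ → (12,14,-2)
river: ρ → (-2,14,12)
river: ρ → (12,10,-4)
river: ρ → (-4,14,6)
river: ρ → (6,10,-8)
river: ρ → (-8,6,8)
river: ρ → (8,10,-6)
river: ρ → (-6,14,4)
river: ρ → (4,10,-12)
river: ρ → (-12,14,2)
river: ρ → (2,14,-12)
river: ρ → (-12,10,4)
river: ρ → (4,14,-6)
ρ-cycle length = 18 (tail of 1 descent step not counted)

18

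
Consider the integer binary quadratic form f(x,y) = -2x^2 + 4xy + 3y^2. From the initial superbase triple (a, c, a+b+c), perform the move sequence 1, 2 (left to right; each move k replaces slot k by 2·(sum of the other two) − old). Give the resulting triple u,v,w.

start (-2,3,5) = (f(1,0),f(0,1),f(1,1))
replace slot 1: 2·(3+5) − (-2) = 18 → (18,3,5)
replace slot 2: 2·(18+5) − 3 = 43 → (18,43,5)

18,43,5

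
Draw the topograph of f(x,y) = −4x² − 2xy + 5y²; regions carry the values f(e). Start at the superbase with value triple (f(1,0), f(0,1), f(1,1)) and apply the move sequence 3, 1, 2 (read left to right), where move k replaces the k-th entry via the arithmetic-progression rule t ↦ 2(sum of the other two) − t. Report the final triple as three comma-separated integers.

start (-4,5,-1) = (f(1,0),f(0,1),f(1,1))
replace slot 3: 2·((-4)+5) − (-1) = 3 → (-4,5,3)
replace slot 1: 2·(5+3) − (-4) = 20 → (20,5,3)
replace slot 2: 2·(20+3) − 5 = 41 → (20,41,3)

20,41,3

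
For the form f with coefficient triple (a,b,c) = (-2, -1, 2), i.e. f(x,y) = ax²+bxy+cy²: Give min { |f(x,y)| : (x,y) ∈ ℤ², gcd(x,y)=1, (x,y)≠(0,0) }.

descent: ρ → (2,1,-2)  [lands on river]
river: ρ → (-2,3,1)
river: ρ → (1,3,-2)
river: ρ → (-2,1,2)
river: ρ → (2,3,-1)
river: ρ → (-1,3,2)
closes: descent 1, river 6
min |a| on river = 1

1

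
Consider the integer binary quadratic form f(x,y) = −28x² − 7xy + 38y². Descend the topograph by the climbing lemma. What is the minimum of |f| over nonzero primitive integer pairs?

descent: ρ → (38,7,-28)
descent: ρ → (-28,49,17)  [lands on river]
river: ρ → (17,53,-22)
river: ρ → (-22,35,35)
river: ρ → (35,35,-22)
river: ρ → (-22,53,17)
river: ρ → (17,49,-28)
river: ρ → (-28,63,3)
river: ρ → (3,63,-28)
closes: descent 2, river 8
min |a| on river = 3

3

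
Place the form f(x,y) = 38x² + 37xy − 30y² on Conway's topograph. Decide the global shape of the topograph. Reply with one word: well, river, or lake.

D = b²−4ac = 37² − 4·38·(-30) = 5929
D = 77² is a perfect square ⇒ form factors over ℤ ⇒ lakes

lake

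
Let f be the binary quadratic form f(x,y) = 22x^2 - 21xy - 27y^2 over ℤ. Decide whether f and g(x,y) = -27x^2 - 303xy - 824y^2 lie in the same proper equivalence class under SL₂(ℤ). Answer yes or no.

D₁ = 2817, D₂ = 2817
river cycle of f (length 34): (-27, 21, 22), (22, 23, -26), (-26, 29, 19), (19, 47, -8), (-8, 49, 13), (13, 29, -38), (-38, 47, 4), (4, 49, -26), (-26, 3, 27), (27, 51, -2), … (24 more)
river cycle of g (length 34): (-27, 21, 22), (22, 23, -26), (-26, 29, 19), (19, 47, -8), (-8, 49, 13), (13, 29, -38), (-38, 47, 4), (4, 49, -26), (-26, 3, 27), (27, 51, -2), … (24 more)
cycles coincide ⇒ equivalent

yes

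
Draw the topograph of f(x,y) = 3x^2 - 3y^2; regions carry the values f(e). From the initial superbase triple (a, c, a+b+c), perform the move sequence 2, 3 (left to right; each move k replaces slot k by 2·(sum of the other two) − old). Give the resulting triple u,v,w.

start (3,-3,0) = (f(1,0),f(0,1),f(1,1))
replace slot 2: 2·(3+0) − (-3) = 9 → (3,9,0)
replace slot 3: 2·(3+9) − 0 = 24 → (3,9,24)

3,9,24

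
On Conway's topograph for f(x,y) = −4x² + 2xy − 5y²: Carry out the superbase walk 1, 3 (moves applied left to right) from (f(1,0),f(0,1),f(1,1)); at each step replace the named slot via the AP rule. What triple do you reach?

start (-4,-5,-7) = (f(1,0),f(0,1),f(1,1))
replace slot 1: 2·((-5)+(-7)) − (-4) = -20 → (-20,-5,-7)
replace slot 3: 2·((-20)+(-5)) − (-7) = -43 → (-20,-5,-43)

-20,-5,-43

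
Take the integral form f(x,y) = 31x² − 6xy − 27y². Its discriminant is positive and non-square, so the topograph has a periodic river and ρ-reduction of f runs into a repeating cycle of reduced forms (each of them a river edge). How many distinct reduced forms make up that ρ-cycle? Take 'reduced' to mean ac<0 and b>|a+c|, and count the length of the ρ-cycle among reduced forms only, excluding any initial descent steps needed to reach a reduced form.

D = 3384, ⌊√D⌋ = 58
descent: ρ → (-27,6,31)  [lands on river]
river: ρ → (31,56,-2)
river: ρ → (-2,56,31)
river: ρ → (31,6,-27)
river: ρ → (-27,48,10)
river: ρ → (10,52,-17)
river: ρ → (-17,50,13)
river: ρ → (13,54,-9)
river: ρ → (-9,54,13)
river: ρ → (13,50,-17)
river: ρ → (-17,52,10)
river: ρ → (10,48,-27)
ρ-cycle length = 12 (tail of 1 descent step not counted)

12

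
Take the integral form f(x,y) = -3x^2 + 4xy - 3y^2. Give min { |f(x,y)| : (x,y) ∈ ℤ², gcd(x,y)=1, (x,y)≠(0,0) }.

translate: b→2 (≡-4 mod 6), so (3,-4,3)→(3,2,2)
flip: (3,2,2)→(2,-2,3)
translate: b→2 (≡-2 mod 4), so (2,-2,3)→(2,2,3)
reduced (well bottom): (2,2,3) with a≤c, −a<b≤a
well minimum |f| = |-2| = 2 (negative-definite)

2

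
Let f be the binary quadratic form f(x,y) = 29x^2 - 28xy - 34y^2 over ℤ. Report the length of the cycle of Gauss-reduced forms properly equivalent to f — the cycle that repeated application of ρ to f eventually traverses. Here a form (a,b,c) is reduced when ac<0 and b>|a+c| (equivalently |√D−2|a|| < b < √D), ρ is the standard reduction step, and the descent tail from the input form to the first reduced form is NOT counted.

D = 4728, ⌊√D⌋ = 68
descent: ρ → (-34,28,29)  [lands on river]
river: ρ → (29,30,-33)
river: ρ → (-33,36,26)
river: ρ → (26,68,-1)
river: ρ → (-1,68,26)
river: ρ → (26,36,-33)
river: ρ → (-33,30,29)
river: ρ → (29,28,-34)
river: ρ → (-34,40,23)
river: ρ → (23,52,-22)
river: ρ → (-22,36,39)
river: ρ → (39,42,-19)
river: ρ → (-19,34,47)
river: ρ → (47,60,-6)
river: ρ → (-6,60,47)
river: ρ → (47,34,-19)
river: ρ → (-19,42,39)
river: ρ → (39,36,-22)
river: ρ → (-22,52,23)
river: ρ → (23,40,-34)
ρ-cycle length = 20 (tail of 1 descent step not counted)

20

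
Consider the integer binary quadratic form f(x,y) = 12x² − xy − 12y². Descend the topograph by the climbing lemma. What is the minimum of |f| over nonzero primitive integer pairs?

descent: ρ → (-12,1,12)  [lands on river]
river: ρ → (12,23,-1)
river: ρ → (-1,23,12)
river: ρ → (12,1,-12)
river: ρ → (-12,23,1)
river: ρ → (1,23,-12)
closes: descent 1, river 6
min |a| on river = 1

1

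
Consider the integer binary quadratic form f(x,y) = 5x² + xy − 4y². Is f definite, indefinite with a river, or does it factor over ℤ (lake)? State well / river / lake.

D = b²−4ac = 1² − 4·5·(-4) = 81
D = 9² is a perfect square ⇒ form factors over ℤ ⇒ lakes

lake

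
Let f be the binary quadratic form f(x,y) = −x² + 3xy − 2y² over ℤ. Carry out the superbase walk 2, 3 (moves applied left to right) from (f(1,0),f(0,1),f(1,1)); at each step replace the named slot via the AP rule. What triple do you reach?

start (-1,-2,0) = (f(1,0),f(0,1),f(1,1))
replace slot 2: 2·((-1)+0) − (-2) = 0 → (-1,0,0)
replace slot 3: 2·((-1)+0) − 0 = -2 → (-1,0,-2)

-1,0,-2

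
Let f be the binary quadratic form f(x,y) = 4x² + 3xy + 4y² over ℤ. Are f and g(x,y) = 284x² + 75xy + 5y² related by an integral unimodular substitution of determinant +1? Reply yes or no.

D₁ = -55, D₂ = -55
f: reduced (well bottom): (4,3,4) with a≤c, −a<b≤a
g: flip: (284,75,5)→(5,-75,284)
g: translate: b→5 (≡-75 mod 10), so (5,-75,284)→(5,5,4)
g: flip: (5,5,4)→(4,-5,5)
g: translate: b→3 (≡-5 mod 8), so (4,-5,5)→(4,3,4)
g: reduced (well bottom): (4,3,4) with a≤c, −a<b≤a
reduced forms (4, 3, 4) vs (4, 3, 4) ⇒ equivalent

yes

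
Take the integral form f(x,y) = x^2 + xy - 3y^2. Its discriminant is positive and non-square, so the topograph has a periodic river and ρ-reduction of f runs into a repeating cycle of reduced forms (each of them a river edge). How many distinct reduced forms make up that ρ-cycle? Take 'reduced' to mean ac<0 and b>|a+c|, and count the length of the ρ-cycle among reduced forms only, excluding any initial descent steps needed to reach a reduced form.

D = 13, ⌊√D⌋ = 3
descent: ρ → (-3,-1,1)
descent: ρ → (1,3,-1)  [lands on river]
river: ρ → (-1,3,1)
ρ-cycle length = 2 (tail of 2 descent steps not counted)

2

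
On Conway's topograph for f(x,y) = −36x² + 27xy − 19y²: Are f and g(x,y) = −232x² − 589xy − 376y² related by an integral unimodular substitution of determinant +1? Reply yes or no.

D₁ = -2007, D₂ = -2007
f is negative-definite; reduce −f:
−f: flip: (36,-27,19)→(19,27,36)
−f: translate: b→-11 (≡27 mod 38), so (19,27,36)→(19,-11,28)
−f: reduced (well bottom): (19,-11,28) with a≤c, −a<b≤a
flip sign back: reduced form of f is (-19,11,-28)
g is negative-definite; reduce −g:
−g: translate: b→125 (≡589 mod 464), so (232,589,376)→(232,125,19)
−g: flip: (232,125,19)→(19,-125,232)
−g: translate: b→-11 (≡-125 mod 38), so (19,-125,232)→(19,-11,28)
−g: reduced (well bottom): (19,-11,28) with a≤c, −a<b≤a
flip sign back: reduced form of g is (-19,11,-28)
reduced forms (-19, 11, -28) vs (-19, 11, -28) ⇒ equivalent

yes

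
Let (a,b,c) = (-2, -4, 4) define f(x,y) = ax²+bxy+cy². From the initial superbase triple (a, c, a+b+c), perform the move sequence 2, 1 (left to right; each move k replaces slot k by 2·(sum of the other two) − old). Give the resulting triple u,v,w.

start (-2,4,-2) = (f(1,0),f(0,1),f(1,1))
replace slot 2: 2·((-2)+(-2)) − 4 = -12 → (-2,-12,-2)
replace slot 1: 2·((-12)+(-2)) − (-2) = -26 → (-26,-12,-2)

-26,-12,-2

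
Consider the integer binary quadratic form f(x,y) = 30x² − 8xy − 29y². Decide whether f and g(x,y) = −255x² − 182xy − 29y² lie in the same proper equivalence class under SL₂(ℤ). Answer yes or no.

D₁ = 3544, D₂ = 3544
river cycle of f (length 54): (-29, 8, 30), (30, 52, -7), (-7, 46, 51), (51, 56, -2), (-2, 56, 51), (51, 46, -7), (-7, 52, 30), (30, 8, -29), (-29, 50, 9), (9, 58, -5), … (44 more)
river cycle of g (length 54): (-29, 8, 30), (30, 52, -7), (-7, 46, 51), (51, 56, -2), (-2, 56, 51), (51, 46, -7), (-7, 52, 30), (30, 8, -29), (-29, 50, 9), (9, 58, -5), … (44 more)
cycles coincide ⇒ equivalent

yes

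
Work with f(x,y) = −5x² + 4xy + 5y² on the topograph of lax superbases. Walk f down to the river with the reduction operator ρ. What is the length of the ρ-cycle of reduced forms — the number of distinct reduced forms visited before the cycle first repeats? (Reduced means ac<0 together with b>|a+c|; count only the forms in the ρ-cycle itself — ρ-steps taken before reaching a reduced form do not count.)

D = 116, ⌊√D⌋ = 10
river: ρ → (5,6,-4)
river: ρ → (-4,10,1)
river: ρ → (1,10,-4)
river: ρ → (-4,6,5)
river: ρ → (5,4,-5)
river: ρ → (-5,6,4)
river: ρ → (4,10,-1)
river: ρ → (-1,10,4)
river: ρ → (4,6,-5)
river: ρ → (-5,4,5)
ρ-cycle length = 10 (tail of 0 descent steps not counted)

10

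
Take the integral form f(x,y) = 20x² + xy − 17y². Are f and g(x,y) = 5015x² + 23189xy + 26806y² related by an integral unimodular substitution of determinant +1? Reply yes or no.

D₁ = 1361, D₂ = 1361
river cycle of f (length 58): (-17, 33, 4), (4, 31, -25), (-25, 19, 10), (10, 21, -23), (-23, 25, 8), (8, 23, -26), (-26, 29, 5), (5, 31, -20), (-20, 9, 16), (16, 23, -13), … (48 more)
river cycle of g (length 58): (-17, 33, 4), (4, 31, -25), (-25, 19, 10), (10, 21, -23), (-23, 25, 8), (8, 23, -26), (-26, 29, 5), (5, 31, -20), (-20, 9, 16), (16, 23, -13), … (48 more)
cycles coincide ⇒ equivalent

yes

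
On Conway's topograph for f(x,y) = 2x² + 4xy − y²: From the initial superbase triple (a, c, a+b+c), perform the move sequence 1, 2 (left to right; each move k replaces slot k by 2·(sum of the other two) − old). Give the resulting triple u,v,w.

start (2,-1,5) = (f(1,0),f(0,1),f(1,1))
replace slot 1: 2·((-1)+5) − 2 = 6 → (6,-1,5)
replace slot 2: 2·(6+5) − (-1) = 23 → (6,23,5)

6,23,5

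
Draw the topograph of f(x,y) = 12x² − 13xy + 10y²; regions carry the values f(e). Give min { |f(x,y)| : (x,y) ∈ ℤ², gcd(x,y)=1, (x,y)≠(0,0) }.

translate: b→11 (≡-13 mod 24), so (12,-13,10)→(12,11,9)
flip: (12,11,9)→(9,-11,12)
translate: b→7 (≡-11 mod 18), so (9,-11,12)→(9,7,10)
reduced (well bottom): (9,7,10) with a≤c, −a<b≤a
well minimum = a = 9

9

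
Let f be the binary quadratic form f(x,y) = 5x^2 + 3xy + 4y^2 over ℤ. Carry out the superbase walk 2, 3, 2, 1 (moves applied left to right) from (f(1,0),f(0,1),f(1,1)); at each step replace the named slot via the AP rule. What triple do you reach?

start (5,4,12) = (f(1,0),f(0,1),f(1,1))
replace slot 2: 2·(5+12) − 4 = 30 → (5,30,12)
replace slot 3: 2·(5+30) − 12 = 58 → (5,30,58)
replace slot 2: 2·(5+58) − 30 = 96 → (5,96,58)
replace slot 1: 2·(96+58) − 5 = 303 → (303,96,58)

303,96,58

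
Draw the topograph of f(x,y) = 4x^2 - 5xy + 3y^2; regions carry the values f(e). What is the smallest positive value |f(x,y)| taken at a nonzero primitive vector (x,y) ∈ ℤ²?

translate: b→3 (≡-5 mod 8), so (4,-5,3)→(4,3,2)
flip: (4,3,2)→(2,-3,4)
translate: b→1 (≡-3 mod 4), so (2,-3,4)→(2,1,3)
reduced (well bottom): (2,1,3) with a≤c, −a<b≤a
well minimum = a = 2

2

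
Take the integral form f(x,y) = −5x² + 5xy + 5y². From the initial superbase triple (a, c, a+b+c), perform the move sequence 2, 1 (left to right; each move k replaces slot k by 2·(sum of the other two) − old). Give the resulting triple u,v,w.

start (-5,5,5) = (f(1,0),f(0,1),f(1,1))
replace slot 2: 2·((-5)+5) − 5 = -5 → (-5,-5,5)
replace slot 1: 2·((-5)+5) − (-5) = 5 → (5,-5,5)

5,-5,5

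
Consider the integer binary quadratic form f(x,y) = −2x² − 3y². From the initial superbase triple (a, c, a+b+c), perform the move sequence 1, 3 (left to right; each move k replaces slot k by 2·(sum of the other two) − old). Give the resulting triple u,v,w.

start (-2,-3,-5) = (f(1,0),f(0,1),f(1,1))
replace slot 1: 2·((-3)+(-5)) − (-2) = -14 → (-14,-3,-5)
replace slot 3: 2·((-14)+(-3)) − (-5) = -29 → (-14,-3,-29)

-14,-3,-29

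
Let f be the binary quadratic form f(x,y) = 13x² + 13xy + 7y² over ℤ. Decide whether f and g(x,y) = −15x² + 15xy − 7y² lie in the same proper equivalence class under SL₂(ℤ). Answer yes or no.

D₁ = -195, D₂ = -195
f: flip: (13,13,7)→(7,-13,13)
f: translate: b→1 (≡-13 mod 14), so (7,-13,13)→(7,1,7)
f: reduced (well bottom): (7,1,7) with a≤c, −a<b≤a
g is negative-definite; reduce −g:
−g: translate: b→15 (≡-15 mod 30), so (15,-15,7)→(15,15,7)
−g: flip: (15,15,7)→(7,-15,15)
−g: translate: b→-1 (≡-15 mod 14), so (7,-15,15)→(7,-1,7)
−g: flip: (7,-1,7)→(7,1,7)
−g: reduced (well bottom): (7,1,7) with a≤c, −a<b≤a
flip sign back: reduced form of g is (-7,-1,-7)
reduced forms (7, 1, 7) vs (-7, -1, -7) ⇒ inequivalent

no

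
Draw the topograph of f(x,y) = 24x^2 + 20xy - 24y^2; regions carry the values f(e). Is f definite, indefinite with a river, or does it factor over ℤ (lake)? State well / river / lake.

D = b²−4ac = 20² − 4·24·(-24) = 2704
D = 52² is a perfect square ⇒ form factors over ℤ ⇒ lakes

lake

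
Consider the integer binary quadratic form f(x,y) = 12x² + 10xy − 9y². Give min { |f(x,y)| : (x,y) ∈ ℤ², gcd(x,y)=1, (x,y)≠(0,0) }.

river: ρ → (-9,8,13)
river: ρ → (13,18,-4)
river: ρ → (-4,22,3)
river: ρ → (3,20,-11)
river: ρ → (-11,2,12)
river: ρ → (12,22,-1)
river: ρ → (-1,22,12)
river: ρ → (12,2,-11)
river: ρ → (-11,20,3)
river: ρ → (3,22,-4)
river: ρ → (-4,18,13)
river: ρ → (13,8,-9)
river: ρ → (-9,10,12)
river: ρ → (12,14,-7)
river: ρ → (-7,14,12)
river: ρ → (12,10,-9)
closes: descent 0, river 16
min |a| on river = 1

1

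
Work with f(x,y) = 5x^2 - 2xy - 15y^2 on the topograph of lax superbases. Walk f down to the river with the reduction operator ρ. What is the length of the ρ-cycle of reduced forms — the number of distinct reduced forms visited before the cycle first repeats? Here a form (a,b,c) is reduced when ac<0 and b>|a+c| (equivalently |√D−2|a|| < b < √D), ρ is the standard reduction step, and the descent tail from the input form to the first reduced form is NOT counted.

D = 304, ⌊√D⌋ = 17
descent: ρ → (-15,2,5)
descent: ρ → (5,8,-12)  [lands on river]
river: ρ → (-12,16,1)
river: ρ → (1,16,-12)
river: ρ → (-12,8,5)
river: ρ → (5,12,-8)
river: ρ → (-8,4,9)
river: ρ → (9,14,-3)
river: ρ → (-3,16,4)
river: ρ → (4,16,-3)
river: ρ → (-3,14,9)
river: ρ → (9,4,-8)
river: ρ → (-8,12,5)
ρ-cycle length = 12 (tail of 2 descent steps not counted)

12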